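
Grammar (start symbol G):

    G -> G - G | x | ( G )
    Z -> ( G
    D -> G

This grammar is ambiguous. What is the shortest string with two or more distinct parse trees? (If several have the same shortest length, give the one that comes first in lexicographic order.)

x - x - x

length 1: no string has ≥2 trees
length 3: no string has ≥2 trees
length 5: x - x - x has 2 parse trees

Two derivations of x - x - x:
  G ⇒ G - G ⇒ G - G - G ⇒ x - G - G ⇒ x - x - G ⇒ x - x - x
  G ⇒ G - G ⇒ x - G ⇒ x - G - G ⇒ x - x - G ⇒ x - x - x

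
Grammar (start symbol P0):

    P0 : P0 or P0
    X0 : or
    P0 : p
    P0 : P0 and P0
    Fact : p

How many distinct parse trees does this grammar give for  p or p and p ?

2

Parse trees for p or p and p:
  [P0 [P0 p] or [P0 [P0 p] and [P0 p]]]
  [P0 [P0 [P0 p] or [P0 p]] and [P0 p]]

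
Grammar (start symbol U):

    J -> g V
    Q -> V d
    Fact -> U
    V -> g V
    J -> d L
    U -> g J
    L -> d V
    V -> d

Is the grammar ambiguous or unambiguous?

(Q, Fact are unreachable from U, so their rules don't affect L(U).) Restricted to the reachable nonterminals, every rule has the form A → t or A → t B, and no two rules for the same A share a first terminal. The grammar encodes a DFA — one run per string.

Unambiguous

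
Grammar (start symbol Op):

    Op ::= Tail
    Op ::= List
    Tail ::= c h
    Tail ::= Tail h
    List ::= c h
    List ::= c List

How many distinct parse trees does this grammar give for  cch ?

1

Parse trees for cch:
  [Op [List c [List c h]]]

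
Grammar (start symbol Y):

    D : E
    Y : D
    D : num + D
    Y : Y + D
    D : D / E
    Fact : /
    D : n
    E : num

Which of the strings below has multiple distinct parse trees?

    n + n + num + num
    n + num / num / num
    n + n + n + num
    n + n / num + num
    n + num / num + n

n + n + num + num: 2 trees
n + num / num / num: 1 tree
n + n + n + num: 1 tree
n + n / num + num: 1 tree
n + num / num + n: 1 tree

n + n + num + num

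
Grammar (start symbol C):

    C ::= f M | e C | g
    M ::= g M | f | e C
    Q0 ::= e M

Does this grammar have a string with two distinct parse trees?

(Q0 is unreachable from C, so its rules don't affect L(C).) The reachable rules are right-linear with at most one rule per (nonterminal, next-terminal) pair. Each input token forces the next rule, so parsing is deterministic.

Unambiguous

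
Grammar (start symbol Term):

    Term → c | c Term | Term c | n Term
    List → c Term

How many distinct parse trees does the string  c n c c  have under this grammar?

Parse trees for c n c c:
  [Term c [Term [Term n [Term c]] c]]
  [Term c [Term n [Term c [Term c]]]]
  [Term c [Term n [Term [Term c] c]]]
  [Term [Term c [Term n [Term c]]] c]

4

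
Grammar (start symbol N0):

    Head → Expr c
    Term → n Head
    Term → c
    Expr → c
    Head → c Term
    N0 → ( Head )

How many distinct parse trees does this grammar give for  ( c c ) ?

2

Parse trees for ( c c ):
  [N0 ( [Head [Expr c] c] )]
  [N0 ( [Head c [Term c]] )]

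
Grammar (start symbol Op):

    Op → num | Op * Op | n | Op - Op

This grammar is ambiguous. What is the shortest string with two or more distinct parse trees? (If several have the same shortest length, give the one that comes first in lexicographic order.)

length 1: no string has ≥2 trees
length 3: no string has ≥2 trees
length 5: n * n * n has 2 parse trees

Two derivations of n * n * n:
  Op ⇒ Op * Op ⇒ Op * Op * Op ⇒ n * Op * Op ⇒ n * n * Op ⇒ n * n * n
  Op ⇒ Op * Op ⇒ n * Op ⇒ n * Op * Op ⇒ n * n * Op ⇒ n * n * n

n * n * n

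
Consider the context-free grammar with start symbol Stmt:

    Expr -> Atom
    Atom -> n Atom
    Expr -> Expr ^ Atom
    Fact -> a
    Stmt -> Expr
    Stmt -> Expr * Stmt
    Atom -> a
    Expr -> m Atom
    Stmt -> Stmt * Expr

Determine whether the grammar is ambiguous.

Ambiguous

Witness: a * a

Derivation 1: Stmt ⇒ Expr * Stmt ⇒ Atom * Stmt ⇒ a * Stmt ⇒ a * Expr ⇒ a * Atom ⇒ a * a
Derivation 2: Stmt ⇒ Stmt * Expr ⇒ Expr * Expr ⇒ Atom * Expr ⇒ a * Expr ⇒ a * Atom ⇒ a * a

Two distinct leftmost derivations for the same string.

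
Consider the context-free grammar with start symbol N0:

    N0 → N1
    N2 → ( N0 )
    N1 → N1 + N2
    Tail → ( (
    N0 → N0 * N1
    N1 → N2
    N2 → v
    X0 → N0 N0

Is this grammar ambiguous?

Only N0, N1, N2 are reachable from N0; ignoring the rest: N0 → N0 * N1 | N1  ;  N1 → N1 + N2 | N2  — a left-associative chain with N2 at the bottom. Each string factors uniquely by precedence.

Unambiguous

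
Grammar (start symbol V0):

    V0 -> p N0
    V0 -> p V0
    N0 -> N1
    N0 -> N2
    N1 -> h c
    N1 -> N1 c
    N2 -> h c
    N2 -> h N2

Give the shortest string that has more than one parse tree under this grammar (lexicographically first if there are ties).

p h c

length 3: p h c has 2 parse trees

Two derivations of p h c:
  V0 ⇒ p N0 ⇒ p N1 ⇒ p h c
  V0 ⇒ p N0 ⇒ p N2 ⇒ p h c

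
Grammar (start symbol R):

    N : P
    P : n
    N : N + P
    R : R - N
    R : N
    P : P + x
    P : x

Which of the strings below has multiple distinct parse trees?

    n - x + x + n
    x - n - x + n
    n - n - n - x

n - x + x + n: 2 trees
x - n - x + n: 1 tree
n - n - n - x: 1 tree

n - x + x + n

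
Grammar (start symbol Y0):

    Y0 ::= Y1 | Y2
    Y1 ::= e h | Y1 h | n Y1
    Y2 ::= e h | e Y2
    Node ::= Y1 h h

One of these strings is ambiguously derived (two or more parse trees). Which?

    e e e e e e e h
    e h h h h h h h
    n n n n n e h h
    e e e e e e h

n n n n n e h h

e e e e e e e h: 1 tree
e h h h h h h h: 1 tree
n n n n n e h h: 6 trees
e e e e e e h: 1 tree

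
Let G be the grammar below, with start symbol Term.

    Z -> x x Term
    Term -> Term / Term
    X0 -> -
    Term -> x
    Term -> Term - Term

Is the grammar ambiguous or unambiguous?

Ambiguous

Witness: x - x - x

Derivation 1: Term ⇒ Term - Term ⇒ x - Term ⇒ x - Term - Term ⇒ x - x - Term ⇒ x - x - x
Derivation 2: Term ⇒ Term - Term ⇒ Term - Term - Term ⇒ x - Term - Term ⇒ x - x - Term ⇒ x - x - x

Two distinct leftmost derivations for the same string.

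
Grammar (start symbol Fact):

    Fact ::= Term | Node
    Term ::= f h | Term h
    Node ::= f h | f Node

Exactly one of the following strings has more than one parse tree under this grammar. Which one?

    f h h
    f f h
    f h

f h

f h h: 1 tree
f f h: 1 tree
f h: 2 trees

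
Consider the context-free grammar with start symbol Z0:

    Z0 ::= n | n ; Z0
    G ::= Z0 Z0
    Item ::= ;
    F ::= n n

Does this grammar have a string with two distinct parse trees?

Only Z0 is reachable from Z0; ignoring the rest: Right-recursive list with a separator: after each atom, whether the separator follows determines the rule. One parse per string.

Unambiguous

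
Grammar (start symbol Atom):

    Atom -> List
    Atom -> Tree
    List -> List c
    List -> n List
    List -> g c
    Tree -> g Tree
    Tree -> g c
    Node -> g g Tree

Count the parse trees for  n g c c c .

Parse trees for n g c c c:
  [Atom [List [List [List n [List g c]] c] c]]
  [Atom [List [List n [List [List g c] c]] c]]
  [Atom [List n [List [List [List g c] c] c]]]

3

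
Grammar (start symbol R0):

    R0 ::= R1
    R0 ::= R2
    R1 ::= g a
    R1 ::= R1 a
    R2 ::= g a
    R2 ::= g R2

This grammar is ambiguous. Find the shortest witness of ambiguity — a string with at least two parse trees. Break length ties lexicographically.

length 2: g a has 2 parse trees

Two derivations of g a:
  R0 ⇒ R1 ⇒ g a
  R0 ⇒ R2 ⇒ g a

g a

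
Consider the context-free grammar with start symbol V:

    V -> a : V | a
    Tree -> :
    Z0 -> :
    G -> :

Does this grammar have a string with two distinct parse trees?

Unambiguous

Only V is reachable from V; ignoring the rest: The reachable grammar is A → atom sep A | atom. Each atom is followed by either the separator (recurse) or end-of-string (stop) — no choice point.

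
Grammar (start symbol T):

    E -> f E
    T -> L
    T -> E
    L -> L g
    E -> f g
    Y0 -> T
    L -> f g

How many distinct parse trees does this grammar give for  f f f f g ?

Parse trees for f f f f g:
  [T [E f [E f [E f [E f g]]]]]

1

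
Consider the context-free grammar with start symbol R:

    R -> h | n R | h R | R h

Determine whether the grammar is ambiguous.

Witness: h h

Derivation 1: R ⇒ h R ⇒ h h
Derivation 2: R ⇒ R h ⇒ h h

Two distinct leftmost derivations for the same string.

Ambiguous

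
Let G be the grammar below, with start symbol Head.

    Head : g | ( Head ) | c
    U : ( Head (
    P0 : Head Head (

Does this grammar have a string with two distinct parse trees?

(U, P0 are unreachable from Head, so their rules don't affect L(Head).) L(Head) is { openⁿ atom closeⁿ : n ≥ 0 }. The bracket depth fixes n, and the derivation is forced at every step.

Unambiguous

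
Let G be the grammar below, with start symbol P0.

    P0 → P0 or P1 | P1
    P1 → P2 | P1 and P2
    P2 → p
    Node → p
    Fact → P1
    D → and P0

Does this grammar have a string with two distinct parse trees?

Only P0, P1, P2 are reachable from P0; ignoring the rest: The grammar is stratified — P0 handles 'or' (left-recursive), P1 handles 'and', P2 atoms. Each operator has a fixed associativity and precedence level, so every string has one parse.

Unambiguous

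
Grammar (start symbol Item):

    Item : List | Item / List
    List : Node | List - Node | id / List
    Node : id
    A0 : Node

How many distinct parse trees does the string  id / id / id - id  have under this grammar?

Parse trees for id / id / id - id:
  [Item [List [List id / [List id / [List [Node id]]]] - [Node id]]]
  [Item [List id / [List [List id / [List [Node id]]] - [Node id]]]]
  [Item [List id / [List id / [List [List [Node id]] - [Node id]]]]]
  [Item [Item [List [Node id]]] / [List [List id / [List [Node id]]] - [Node id]]]
  [Item [Item [List [Node id]]] / [List id / [List [List [Node id]] - [Node id]]]]
  [Item [Item [List id / [List [Node id]]]] / [List [List [Node id]] - [Node id]]]
  [Item [Item [Item [List [Node id]]] / [List [Node id]]] / [List [List [Node id]] - [Node id]]]

7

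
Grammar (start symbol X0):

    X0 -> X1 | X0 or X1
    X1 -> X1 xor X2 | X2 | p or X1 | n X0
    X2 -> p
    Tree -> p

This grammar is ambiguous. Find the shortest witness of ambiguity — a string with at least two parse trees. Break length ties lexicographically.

p or p

length 1: no string has ≥2 trees
length 2: no string has ≥2 trees
length 3: p or p has 2 parse trees

Two derivations of p or p:
  X0 ⇒ X1 ⇒ p or X1 ⇒ p or X2 ⇒ p or p
  X0 ⇒ X0 or X1 ⇒ X1 or X1 ⇒ X2 or X1 ⇒ p or X1 ⇒ p or X2 ⇒ p or p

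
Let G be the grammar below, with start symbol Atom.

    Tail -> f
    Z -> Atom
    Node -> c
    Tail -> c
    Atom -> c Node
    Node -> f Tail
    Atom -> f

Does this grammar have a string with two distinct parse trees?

Unambiguous

Only Atom, Node, Tail are reachable from Atom; ignoring the rest: Each reachable nonterminal has at most one production per leading terminal, and all productions are right-linear; the derivation is determined token-by-token.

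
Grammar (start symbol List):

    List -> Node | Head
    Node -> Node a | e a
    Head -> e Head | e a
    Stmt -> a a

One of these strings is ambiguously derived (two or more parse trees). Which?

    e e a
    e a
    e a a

e a

e e a: 1 tree
e a: 2 trees
e a a: 1 tree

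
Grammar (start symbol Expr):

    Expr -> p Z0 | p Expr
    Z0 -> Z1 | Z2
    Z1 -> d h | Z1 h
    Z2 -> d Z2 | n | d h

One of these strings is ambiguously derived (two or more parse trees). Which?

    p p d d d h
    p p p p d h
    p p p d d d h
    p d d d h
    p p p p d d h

p p d d d h: 1 tree
p p p p d h: 2 trees
p p p d d d h: 1 tree
p d d d h: 1 tree
p p p p d d h: 1 tree

p p p p d h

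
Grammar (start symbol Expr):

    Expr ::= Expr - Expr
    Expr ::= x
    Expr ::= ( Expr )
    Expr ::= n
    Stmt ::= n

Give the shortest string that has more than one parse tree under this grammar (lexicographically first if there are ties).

length 1: no string has ≥2 trees
length 3: no string has ≥2 trees
length 5: n - n - n has 2 parse trees

Two derivations of n - n - n:
  Expr ⇒ Expr - Expr ⇒ Expr - Expr - Expr ⇒ n - Expr - Expr ⇒ n - n - Expr ⇒ n - n - n
  Expr ⇒ Expr - Expr ⇒ n - Expr ⇒ n - Expr - Expr ⇒ n - n - Expr ⇒ n - n - n

n - n - n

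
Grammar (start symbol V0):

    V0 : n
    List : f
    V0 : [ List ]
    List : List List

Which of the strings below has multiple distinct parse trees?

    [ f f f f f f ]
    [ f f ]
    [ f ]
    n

[ f f f f f f ]

[ f f f f f f ]: 42 trees
[ f f ]: 1 tree
[ f ]: 1 tree
n: 1 tree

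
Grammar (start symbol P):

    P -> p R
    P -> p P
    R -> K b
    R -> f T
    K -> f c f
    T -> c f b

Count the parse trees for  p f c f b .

2

Parse trees for p f c f b:
  [P p [R [K f c f] b]]
  [P p [R f [T c f b]]]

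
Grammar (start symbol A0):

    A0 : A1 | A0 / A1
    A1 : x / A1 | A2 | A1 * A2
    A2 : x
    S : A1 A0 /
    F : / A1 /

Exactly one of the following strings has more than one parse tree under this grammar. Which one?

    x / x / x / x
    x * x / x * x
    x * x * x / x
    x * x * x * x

x / x / x / x: 8 trees
x * x / x * x: 1 tree
x * x * x / x: 1 tree
x * x * x * x: 1 tree

x / x / x / x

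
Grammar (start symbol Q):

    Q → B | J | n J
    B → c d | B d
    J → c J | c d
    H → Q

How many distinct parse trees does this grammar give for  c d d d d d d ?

Parse trees for c d d d d d d:
  [Q [B [B [B [B [B [B c d] d] d] d] d] d]]

1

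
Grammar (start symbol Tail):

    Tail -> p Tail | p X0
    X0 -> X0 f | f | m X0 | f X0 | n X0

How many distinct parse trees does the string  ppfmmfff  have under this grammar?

Parse trees for ppfmmfff (showing first 6 of 16):
  [Tail p [Tail p [X0 [X0 [X0 f [X0 m [X0 m [X0 f]]]] f] f]]]
  [Tail p [Tail p [X0 [X0 f [X0 [X0 m [X0 m [X0 f]]] f]] f]]]
  [Tail p [Tail p [X0 [X0 f [X0 m [X0 [X0 m [X0 f]] f]]] f]]]
  [Tail p [Tail p [X0 [X0 f [X0 m [X0 m [X0 [X0 f] f]]]] f]]]
  [Tail p [Tail p [X0 [X0 f [X0 m [X0 m [X0 f [X0 f]]]]] f]]]
  [Tail p [Tail p [X0 f [X0 [X0 [X0 m [X0 m [X0 f]]] f] f]]]]

16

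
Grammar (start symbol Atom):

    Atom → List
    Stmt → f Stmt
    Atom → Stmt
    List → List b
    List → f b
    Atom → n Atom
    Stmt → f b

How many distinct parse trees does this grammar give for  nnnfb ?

Parse trees for nnnfb:
  [Atom n [Atom n [Atom n [Atom [List f b]]]]]
  [Atom n [Atom n [Atom n [Atom [Stmt f b]]]]]

2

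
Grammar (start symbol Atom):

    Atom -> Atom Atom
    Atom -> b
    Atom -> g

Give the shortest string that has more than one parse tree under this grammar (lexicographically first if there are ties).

b b b

length 1: no string has ≥2 trees
length 2: no string has ≥2 trees
length 3: b b b has 2 parse trees

Two derivations of b b b:
  Atom ⇒ Atom Atom ⇒ Atom Atom Atom ⇒ b Atom Atom ⇒ b b Atom ⇒ b b b
  Atom ⇒ Atom Atom ⇒ b Atom ⇒ b Atom Atom ⇒ b b Atom ⇒ b b b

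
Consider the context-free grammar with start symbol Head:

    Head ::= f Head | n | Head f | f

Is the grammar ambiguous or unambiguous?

Witness: f f

Derivation 1: Head ⇒ f Head ⇒ f f
Derivation 2: Head ⇒ Head f ⇒ f f

Two distinct leftmost derivations for the same string.

Ambiguous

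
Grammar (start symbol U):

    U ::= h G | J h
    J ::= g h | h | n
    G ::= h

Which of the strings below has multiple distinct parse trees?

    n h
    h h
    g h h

h h

n h: 1 tree
h h: 2 trees
g h h: 1 tree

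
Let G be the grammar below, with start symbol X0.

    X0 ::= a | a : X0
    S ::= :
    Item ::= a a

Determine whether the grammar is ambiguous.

Only X0 is reachable from X0; ignoring the rest: The reachable grammar is A → atom sep A | atom. Each atom is followed by either the separator (recurse) or end-of-string (stop) — no choice point.

Unambiguous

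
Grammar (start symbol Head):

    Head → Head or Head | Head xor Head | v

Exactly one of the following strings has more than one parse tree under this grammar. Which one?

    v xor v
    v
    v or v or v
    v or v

v xor v: 1 tree
v: 1 tree
v or v or v: 2 trees
v or v: 1 tree

v or v or v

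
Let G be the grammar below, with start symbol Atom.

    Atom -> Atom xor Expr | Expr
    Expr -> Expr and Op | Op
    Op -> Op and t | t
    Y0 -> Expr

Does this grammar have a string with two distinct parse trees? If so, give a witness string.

Ambiguous

Witness: t and t

Derivation 1: Atom ⇒ Expr ⇒ Expr and Op ⇒ Op and Op ⇒ t and Op ⇒ t and t
Derivation 2: Atom ⇒ Expr ⇒ Op ⇒ Op and t ⇒ t and t

Two distinct leftmost derivations for the same string.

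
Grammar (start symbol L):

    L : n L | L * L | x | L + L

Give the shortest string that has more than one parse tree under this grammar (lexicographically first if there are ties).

length 1: no string has ≥2 trees
length 2: no string has ≥2 trees
length 3: no string has ≥2 trees
length 4: n x * x has 2 parse trees

Two derivations of n x * x:
  L ⇒ n L ⇒ n L * L ⇒ n x * L ⇒ n x * x
  L ⇒ L * L ⇒ n L * L ⇒ n x * L ⇒ n x * x

n x * x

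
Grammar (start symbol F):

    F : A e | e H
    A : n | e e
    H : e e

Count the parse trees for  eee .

Parse trees for eee:
  [F [A e e] e]
  [F e [H e e]]

2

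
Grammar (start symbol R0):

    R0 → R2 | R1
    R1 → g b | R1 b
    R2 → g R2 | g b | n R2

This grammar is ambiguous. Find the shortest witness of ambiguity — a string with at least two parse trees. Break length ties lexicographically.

length 2: g b has 2 parse trees

Two derivations of g b:
  R0 ⇒ R2 ⇒ g b
  R0 ⇒ R1 ⇒ g b

g b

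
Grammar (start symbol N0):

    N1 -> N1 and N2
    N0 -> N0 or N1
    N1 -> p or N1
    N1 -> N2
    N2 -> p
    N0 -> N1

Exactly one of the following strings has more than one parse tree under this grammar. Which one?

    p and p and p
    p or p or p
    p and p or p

p or p or p

p and p and p: 1 tree
p or p or p: 4 trees
p and p or p: 1 tree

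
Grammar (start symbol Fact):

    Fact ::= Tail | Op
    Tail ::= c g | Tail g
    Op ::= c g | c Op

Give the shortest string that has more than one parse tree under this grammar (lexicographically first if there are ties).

length 2: c g has 2 parse trees

Two derivations of c g:
  Fact ⇒ Tail ⇒ c g
  Fact ⇒ Op ⇒ c g

c g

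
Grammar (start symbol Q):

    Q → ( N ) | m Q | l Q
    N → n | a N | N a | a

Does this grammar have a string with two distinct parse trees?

Ambiguous

Witness: ( a a )

Derivation 1: Q ⇒ ( N ) ⇒ ( a N ) ⇒ ( a a )
Derivation 2: Q ⇒ ( N ) ⇒ ( N a ) ⇒ ( a a )

Two distinct leftmost derivations for the same string.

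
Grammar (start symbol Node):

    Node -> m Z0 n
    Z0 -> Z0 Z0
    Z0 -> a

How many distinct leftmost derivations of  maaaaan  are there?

14

Parse trees for maaaaan (showing first 6 of 14):
  [Node m [Z0 [Z0 a] [Z0 [Z0 a] [Z0 [Z0 a] [Z0 [Z0 a] [Z0 a]]]]] n]
  [Node m [Z0 [Z0 a] [Z0 [Z0 a] [Z0 [Z0 [Z0 a] [Z0 a]] [Z0 a]]]] n]
  [Node m [Z0 [Z0 a] [Z0 [Z0 [Z0 a] [Z0 a]] [Z0 [Z0 a] [Z0 a]]]] n]
  [Node m [Z0 [Z0 a] [Z0 [Z0 [Z0 a] [Z0 [Z0 a] [Z0 a]]] [Z0 a]]] n]
  [Node m [Z0 [Z0 a] [Z0 [Z0 [Z0 [Z0 a] [Z0 a]] [Z0 a]] [Z0 a]]] n]
  [Node m [Z0 [Z0 [Z0 a] [Z0 a]] [Z0 [Z0 a] [Z0 [Z0 a] [Z0 a]]]] n]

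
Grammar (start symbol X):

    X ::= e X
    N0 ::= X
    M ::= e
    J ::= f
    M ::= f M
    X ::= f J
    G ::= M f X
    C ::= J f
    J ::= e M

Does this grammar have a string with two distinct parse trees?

Only X, J, M are reachable from X; ignoring the rest: The reachable rules are right-linear with at most one rule per (nonterminal, next-terminal) pair. Each input token forces the next rule, so parsing is deterministic.

Unambiguous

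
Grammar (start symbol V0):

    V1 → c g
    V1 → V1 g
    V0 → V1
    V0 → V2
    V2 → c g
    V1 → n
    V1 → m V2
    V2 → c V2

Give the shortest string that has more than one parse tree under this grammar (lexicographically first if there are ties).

length 1: no string has ≥2 trees
length 2: c g has 2 parse trees

Two derivations of c g:
  V0 ⇒ V1 ⇒ c g
  V0 ⇒ V2 ⇒ c g

c g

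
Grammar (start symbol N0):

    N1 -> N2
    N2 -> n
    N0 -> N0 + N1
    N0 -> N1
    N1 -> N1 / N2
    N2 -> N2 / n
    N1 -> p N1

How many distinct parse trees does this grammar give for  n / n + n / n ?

4

Parse trees for n / n + n / n:
  [N0 [N0 [N1 [N2 [N2 n] / n]]] + [N1 [N2 [N2 n] / n]]]
  [N0 [N0 [N1 [N2 [N2 n] / n]]] + [N1 [N1 [N2 n]] / [N2 n]]]
  [N0 [N0 [N1 [N1 [N2 n]] / [N2 n]]] + [N1 [N2 [N2 n] / n]]]
  [N0 [N0 [N1 [N1 [N2 n]] / [N2 n]]] + [N1 [N1 [N2 n]] / [N2 n]]]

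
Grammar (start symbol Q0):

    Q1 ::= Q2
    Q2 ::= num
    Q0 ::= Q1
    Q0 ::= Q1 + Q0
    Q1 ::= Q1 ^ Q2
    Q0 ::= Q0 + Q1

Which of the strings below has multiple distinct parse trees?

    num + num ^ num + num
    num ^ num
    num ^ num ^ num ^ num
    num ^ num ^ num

num + num ^ num + num: 4 trees
num ^ num: 1 tree
num ^ num ^ num ^ num: 1 tree
num ^ num ^ num: 1 tree

num + num ^ num + num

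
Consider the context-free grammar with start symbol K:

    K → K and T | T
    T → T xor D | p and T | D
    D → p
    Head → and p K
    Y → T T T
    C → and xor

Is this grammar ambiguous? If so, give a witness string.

Witness: p and p

Derivation 1: K ⇒ K and T ⇒ T and T ⇒ D and T ⇒ p and T ⇒ p and D ⇒ p and p
Derivation 2: K ⇒ T ⇒ p and T ⇒ p and D ⇒ p and p

Two distinct leftmost derivations for the same string.

Ambiguous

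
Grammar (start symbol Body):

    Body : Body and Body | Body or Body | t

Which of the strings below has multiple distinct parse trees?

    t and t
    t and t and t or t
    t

t and t: 1 tree
t and t and t or t: 5 trees
t: 1 tree

t and t and t or t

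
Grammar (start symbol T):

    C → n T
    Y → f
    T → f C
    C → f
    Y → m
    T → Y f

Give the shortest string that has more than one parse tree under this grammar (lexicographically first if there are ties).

f f

length 2: f f has 2 parse trees

Two derivations of f f:
  T ⇒ f C ⇒ f f
  T ⇒ Y f ⇒ f f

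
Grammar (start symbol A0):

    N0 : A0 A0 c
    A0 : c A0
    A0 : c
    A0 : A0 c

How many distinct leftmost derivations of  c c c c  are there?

Parse trees for c c c c:
  [A0 c [A0 c [A0 c [A0 c]]]]
  [A0 c [A0 c [A0 [A0 c] c]]]
  [A0 c [A0 [A0 c [A0 c]] c]]
  [A0 c [A0 [A0 [A0 c] c] c]]
  [A0 [A0 c [A0 c [A0 c]]] c]
  [A0 [A0 c [A0 [A0 c] c]] c]
  [A0 [A0 [A0 c [A0 c]] c] c]
  [A0 [A0 [A0 [A0 c] c] c] c]

8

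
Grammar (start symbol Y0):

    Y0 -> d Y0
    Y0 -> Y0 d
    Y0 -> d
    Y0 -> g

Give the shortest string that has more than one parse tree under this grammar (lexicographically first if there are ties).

d d

length 1: no string has ≥2 trees
length 2: d d has 2 parse trees

Two derivations of d d:
  Y0 ⇒ d Y0 ⇒ d d
  Y0 ⇒ Y0 d ⇒ d d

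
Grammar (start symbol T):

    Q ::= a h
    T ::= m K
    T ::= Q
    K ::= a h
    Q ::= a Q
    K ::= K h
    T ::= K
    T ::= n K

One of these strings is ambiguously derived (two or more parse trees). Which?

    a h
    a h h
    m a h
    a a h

a h

a h: 2 trees
a h h: 1 tree
m a h: 1 tree
a a h: 1 tree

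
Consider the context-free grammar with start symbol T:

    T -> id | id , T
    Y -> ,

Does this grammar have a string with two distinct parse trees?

Only T is reachable from T; ignoring the rest: The reachable grammar is A → atom sep A | atom. Each atom is followed by either the separator (recurse) or end-of-string (stop) — no choice point.

Unambiguous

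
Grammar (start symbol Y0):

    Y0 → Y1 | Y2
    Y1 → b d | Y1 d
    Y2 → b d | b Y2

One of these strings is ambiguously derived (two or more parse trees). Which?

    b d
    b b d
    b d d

b d

b d: 2 trees
b b d: 1 tree
b d d: 1 tree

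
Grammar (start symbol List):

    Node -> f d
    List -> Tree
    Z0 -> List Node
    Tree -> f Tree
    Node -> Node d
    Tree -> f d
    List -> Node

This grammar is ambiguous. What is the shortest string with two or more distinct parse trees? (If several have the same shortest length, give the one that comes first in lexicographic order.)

f d

length 2: f d has 2 parse trees

Two derivations of f d:
  List ⇒ Tree ⇒ f d
  List ⇒ Node ⇒ f d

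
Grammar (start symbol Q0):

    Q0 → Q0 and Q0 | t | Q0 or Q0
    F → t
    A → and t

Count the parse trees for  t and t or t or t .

5

Parse trees for t and t or t or t:
  [Q0 [Q0 t] and [Q0 [Q0 t] or [Q0 [Q0 t] or [Q0 t]]]]
  [Q0 [Q0 t] and [Q0 [Q0 [Q0 t] or [Q0 t]] or [Q0 t]]]
  [Q0 [Q0 [Q0 t] and [Q0 t]] or [Q0 [Q0 t] or [Q0 t]]]
  [Q0 [Q0 [Q0 t] and [Q0 [Q0 t] or [Q0 t]]] or [Q0 t]]
  [Q0 [Q0 [Q0 [Q0 t] and [Q0 t]] or [Q0 t]] or [Q0 t]]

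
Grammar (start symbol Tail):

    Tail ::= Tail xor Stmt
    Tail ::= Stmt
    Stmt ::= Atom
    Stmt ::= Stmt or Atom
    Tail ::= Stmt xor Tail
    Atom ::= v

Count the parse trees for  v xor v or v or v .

Parse trees for v xor v or v or v:
  [Tail [Tail [Stmt [Atom v]]] xor [Stmt [Stmt [Stmt [Atom v]] or [Atom v]] or [Atom v]]]
  [Tail [Stmt [Atom v]] xor [Tail [Stmt [Stmt [Stmt [Atom v]] or [Atom v]] or [Atom v]]]]

2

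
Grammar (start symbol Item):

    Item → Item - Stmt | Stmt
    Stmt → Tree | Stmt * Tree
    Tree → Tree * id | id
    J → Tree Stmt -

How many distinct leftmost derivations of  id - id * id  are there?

2

Parse trees for id - id * id:
  [Item [Item [Stmt [Tree id]]] - [Stmt [Tree [Tree id] * id]]]
  [Item [Item [Stmt [Tree id]]] - [Stmt [Stmt [Tree id]] * [Tree id]]]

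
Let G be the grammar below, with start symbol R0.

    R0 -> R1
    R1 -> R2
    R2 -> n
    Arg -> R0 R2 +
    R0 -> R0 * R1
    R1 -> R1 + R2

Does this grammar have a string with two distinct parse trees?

Unambiguous

Only R0, R1, R2 are reachable from R0; ignoring the rest: R0 → R0 * R1 | R1  ;  R1 → R1 + R2 | R2  — a left-associative chain with R2 at the bottom. Each string factors uniquely by precedence.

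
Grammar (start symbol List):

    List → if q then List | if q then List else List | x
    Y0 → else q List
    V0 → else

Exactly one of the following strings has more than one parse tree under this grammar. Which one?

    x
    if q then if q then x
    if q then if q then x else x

if q then if q then x else x

x: 1 tree
if q then if q then x: 1 tree
if q then if q then x else x: 2 trees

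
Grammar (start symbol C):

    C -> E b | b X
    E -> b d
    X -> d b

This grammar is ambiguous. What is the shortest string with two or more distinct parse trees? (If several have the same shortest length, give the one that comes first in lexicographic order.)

b d b

length 3: b d b has 2 parse trees

Two derivations of b d b:
  C ⇒ E b ⇒ b d b
  C ⇒ b X ⇒ b d b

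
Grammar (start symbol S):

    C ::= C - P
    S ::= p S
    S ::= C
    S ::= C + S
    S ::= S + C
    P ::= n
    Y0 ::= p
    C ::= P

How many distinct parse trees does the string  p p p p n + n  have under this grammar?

6

Parse trees for p p p p n + n:
  [S p [S p [S p [S p [S [C [P n]] + [S [C [P n]]]]]]]]
  [S p [S p [S p [S p [S [S [C [P n]]] + [C [P n]]]]]]]
  [S p [S p [S p [S [S p [S [C [P n]]]] + [C [P n]]]]]]
  [S p [S p [S [S p [S p [S [C [P n]]]]] + [C [P n]]]]]
  [S p [S [S p [S p [S p [S [C [P n]]]]]] + [C [P n]]]]
  [S [S p [S p [S p [S p [S [C [P n]]]]]]] + [C [P n]]]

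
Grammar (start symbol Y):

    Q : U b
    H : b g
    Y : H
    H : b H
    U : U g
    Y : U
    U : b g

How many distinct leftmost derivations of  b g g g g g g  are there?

Parse trees for b g g g g g g:
  [Y [U [U [U [U [U [U b g] g] g] g] g] g]]

1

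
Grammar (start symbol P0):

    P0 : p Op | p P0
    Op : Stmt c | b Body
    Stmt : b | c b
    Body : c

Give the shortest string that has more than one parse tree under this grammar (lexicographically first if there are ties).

length 3: p b c has 2 parse trees

Two derivations of p b c:
  P0 ⇒ p Op ⇒ p Stmt c ⇒ p b c
  P0 ⇒ p Op ⇒ p b Body ⇒ p b c

p b c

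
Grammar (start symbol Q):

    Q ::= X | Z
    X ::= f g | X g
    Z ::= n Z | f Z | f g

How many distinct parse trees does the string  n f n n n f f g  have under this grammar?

1

Parse trees for n f n n n f f g:
  [Q [Z n [Z f [Z n [Z n [Z n [Z f [Z f g]]]]]]]]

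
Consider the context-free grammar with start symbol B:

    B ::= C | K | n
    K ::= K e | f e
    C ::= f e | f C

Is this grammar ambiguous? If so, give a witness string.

Ambiguous

Witness: f e

Derivation 1: B ⇒ C ⇒ f e
Derivation 2: B ⇒ K ⇒ f e

Two distinct leftmost derivations for the same string.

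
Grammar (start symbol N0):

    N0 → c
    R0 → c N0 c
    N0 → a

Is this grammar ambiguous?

(R0 is unreachable from N0, so its rules don't affect L(N0).) Each reachable nonterminal has at most one production per leading terminal, and all productions are right-linear; the derivation is determined token-by-token.

Unambiguous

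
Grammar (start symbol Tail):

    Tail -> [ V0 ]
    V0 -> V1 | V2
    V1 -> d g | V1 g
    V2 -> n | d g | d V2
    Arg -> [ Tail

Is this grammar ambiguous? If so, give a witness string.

Witness: [ d g ]

Derivation 1: Tail ⇒ [ V0 ] ⇒ [ V1 ] ⇒ [ d g ]
Derivation 2: Tail ⇒ [ V0 ] ⇒ [ V2 ] ⇒ [ d g ]

Two distinct leftmost derivations for the same string.

Ambiguous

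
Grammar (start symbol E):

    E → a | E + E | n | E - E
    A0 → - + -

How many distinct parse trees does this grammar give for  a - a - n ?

Parse trees for a - a - n:
  [E [E a] - [E [E a] - [E n]]]
  [E [E [E a] - [E a]] - [E n]]

2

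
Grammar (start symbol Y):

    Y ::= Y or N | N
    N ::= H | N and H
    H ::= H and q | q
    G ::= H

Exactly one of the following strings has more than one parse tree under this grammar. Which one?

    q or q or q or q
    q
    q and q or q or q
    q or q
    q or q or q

q or q or q or q: 1 tree
q: 1 tree
q and q or q or q: 2 trees
q or q: 1 tree
q or q or q: 1 tree

q and q or q or q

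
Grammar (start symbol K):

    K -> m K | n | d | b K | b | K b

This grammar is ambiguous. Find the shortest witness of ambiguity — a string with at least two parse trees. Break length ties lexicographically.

b b

length 1: no string has ≥2 trees
length 2: b b has 2 parse trees

Two derivations of b b:
  K ⇒ b K ⇒ b b
  K ⇒ K b ⇒ b b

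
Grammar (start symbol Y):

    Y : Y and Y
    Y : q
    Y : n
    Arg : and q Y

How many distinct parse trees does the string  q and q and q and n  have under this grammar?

Parse trees for q and q and q and n:
  [Y [Y q] and [Y [Y q] and [Y [Y q] and [Y n]]]]
  [Y [Y q] and [Y [Y [Y q] and [Y q]] and [Y n]]]
  [Y [Y [Y q] and [Y q]] and [Y [Y q] and [Y n]]]
  [Y [Y [Y q] and [Y [Y q] and [Y q]]] and [Y n]]
  [Y [Y [Y [Y q] and [Y q]] and [Y q]] and [Y n]]

5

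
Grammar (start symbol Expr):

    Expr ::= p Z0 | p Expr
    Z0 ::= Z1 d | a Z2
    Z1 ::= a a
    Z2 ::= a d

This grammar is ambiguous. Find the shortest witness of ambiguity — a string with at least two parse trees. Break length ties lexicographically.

length 4: p a a d has 2 parse trees

Two derivations of p a a d:
  Expr ⇒ p Z0 ⇒ p Z1 d ⇒ p a a d
  Expr ⇒ p Z0 ⇒ p a Z2 ⇒ p a a d

p a a d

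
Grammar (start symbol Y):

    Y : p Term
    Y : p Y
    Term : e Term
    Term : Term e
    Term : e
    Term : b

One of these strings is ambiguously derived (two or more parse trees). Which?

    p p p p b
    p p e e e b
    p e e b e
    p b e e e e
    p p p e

p e e b e

p p p p b: 1 tree
p p e e e b: 1 tree
p e e b e: 3 trees
p b e e e e: 1 tree
p p p e: 1 tree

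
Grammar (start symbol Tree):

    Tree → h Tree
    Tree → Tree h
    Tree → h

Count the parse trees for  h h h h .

Parse trees for h h h h:
  [Tree h [Tree h [Tree h [Tree h]]]]
  [Tree h [Tree h [Tree [Tree h] h]]]
  [Tree h [Tree [Tree h [Tree h]] h]]
  [Tree h [Tree [Tree [Tree h] h] h]]
  [Tree [Tree h [Tree h [Tree h]]] h]
  [Tree [Tree h [Tree [Tree h] h]] h]
  [Tree [Tree [Tree h [Tree h]] h] h]
  [Tree [Tree [Tree [Tree h] h] h] h]

8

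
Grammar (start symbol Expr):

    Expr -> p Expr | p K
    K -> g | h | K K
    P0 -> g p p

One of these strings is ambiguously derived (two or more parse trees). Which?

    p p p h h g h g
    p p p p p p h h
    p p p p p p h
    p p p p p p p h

p p p h h g h g

p p p h h g h g: 14 trees
p p p p p p h h: 1 tree
p p p p p p h: 1 tree
p p p p p p p h: 1 tree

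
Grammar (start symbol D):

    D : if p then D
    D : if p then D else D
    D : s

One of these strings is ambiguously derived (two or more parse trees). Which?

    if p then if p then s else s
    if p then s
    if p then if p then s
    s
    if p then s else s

if p then if p then s else s

if p then if p then s else s: 2 trees
if p then s: 1 tree
if p then if p then s: 1 tree
s: 1 tree
if p then s else s: 1 tree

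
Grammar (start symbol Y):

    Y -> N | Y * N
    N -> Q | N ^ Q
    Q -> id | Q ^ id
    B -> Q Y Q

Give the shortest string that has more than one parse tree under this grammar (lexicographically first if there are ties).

id ^ id

length 1: no string has ≥2 trees
length 3: id ^ id has 2 parse trees

Two derivations of id ^ id:
  Y ⇒ N ⇒ Q ⇒ Q ^ id ⇒ id ^ id
  Y ⇒ N ⇒ N ^ Q ⇒ Q ^ Q ⇒ id ^ Q ⇒ id ^ id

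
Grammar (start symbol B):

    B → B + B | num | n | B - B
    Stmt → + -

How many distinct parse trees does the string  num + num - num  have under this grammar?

Parse trees for num + num - num:
  [B [B num] + [B [B num] - [B num]]]
  [B [B [B num] + [B num]] - [B num]]

2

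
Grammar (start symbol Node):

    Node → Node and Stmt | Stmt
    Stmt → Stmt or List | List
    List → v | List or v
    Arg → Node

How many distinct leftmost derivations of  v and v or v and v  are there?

2

Parse trees for v and v or v and v:
  [Node [Node [Node [Stmt [List v]]] and [Stmt [Stmt [List v]] or [List v]]] and [Stmt [List v]]]
  [Node [Node [Node [Stmt [List v]]] and [Stmt [List [List v] or v]]] and [Stmt [List v]]]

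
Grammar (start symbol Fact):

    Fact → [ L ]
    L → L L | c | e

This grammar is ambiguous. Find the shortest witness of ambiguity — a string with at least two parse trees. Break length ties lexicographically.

length 3: no string has ≥2 trees
length 4: no string has ≥2 trees
length 5: [ c c c ] has 2 parse trees

Two derivations of [ c c c ]:
  Fact ⇒ [ L ] ⇒ [ L L ] ⇒ [ L L L ] ⇒ [ c L L ] ⇒ [ c c L ] ⇒ [ c c c ]
  Fact ⇒ [ L ] ⇒ [ L L ] ⇒ [ c L ] ⇒ [ c L L ] ⇒ [ c c L ] ⇒ [ c c c ]

[ c c c ]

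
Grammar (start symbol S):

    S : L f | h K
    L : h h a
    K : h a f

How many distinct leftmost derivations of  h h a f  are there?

2

Parse trees for h h a f:
  [S [L h h a] f]
  [S h [K h a f]]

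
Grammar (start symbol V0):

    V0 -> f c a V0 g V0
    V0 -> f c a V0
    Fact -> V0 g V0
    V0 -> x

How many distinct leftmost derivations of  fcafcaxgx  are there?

2

Parse trees for fcafcaxgx:
  [V0 f c a [V0 f c a [V0 x]] g [V0 x]]
  [V0 f c a [V0 f c a [V0 x] g [V0 x]]]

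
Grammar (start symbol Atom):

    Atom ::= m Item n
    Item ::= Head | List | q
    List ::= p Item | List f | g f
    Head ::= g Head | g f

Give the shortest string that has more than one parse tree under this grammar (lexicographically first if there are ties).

length 3: no string has ≥2 trees
length 4: m g f n has 2 parse trees

Two derivations of m g f n:
  Atom ⇒ m Item n ⇒ m Head n ⇒ m g f n
  Atom ⇒ m Item n ⇒ m List n ⇒ m g f n

m g f n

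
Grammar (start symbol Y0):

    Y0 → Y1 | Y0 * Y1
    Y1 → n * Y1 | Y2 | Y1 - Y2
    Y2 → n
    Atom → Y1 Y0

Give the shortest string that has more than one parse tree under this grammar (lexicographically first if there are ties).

length 1: no string has ≥2 trees
length 3: n * n has 2 parse trees

Two derivations of n * n:
  Y0 ⇒ Y1 ⇒ n * Y1 ⇒ n * Y2 ⇒ n * n
  Y0 ⇒ Y0 * Y1 ⇒ Y1 * Y1 ⇒ Y2 * Y1 ⇒ n * Y1 ⇒ n * Y2 ⇒ n * n

n * n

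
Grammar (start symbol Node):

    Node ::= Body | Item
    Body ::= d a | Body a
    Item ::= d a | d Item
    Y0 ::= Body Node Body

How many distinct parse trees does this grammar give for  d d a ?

1

Parse trees for d d a:
  [Node [Item d [Item d a]]]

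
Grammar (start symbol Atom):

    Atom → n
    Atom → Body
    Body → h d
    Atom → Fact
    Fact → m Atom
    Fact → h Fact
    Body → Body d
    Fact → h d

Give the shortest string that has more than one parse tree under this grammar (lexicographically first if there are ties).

h d

length 1: no string has ≥2 trees
length 2: h d has 2 parse trees

Two derivations of h d:
  Atom ⇒ Body ⇒ h d
  Atom ⇒ Fact ⇒ h d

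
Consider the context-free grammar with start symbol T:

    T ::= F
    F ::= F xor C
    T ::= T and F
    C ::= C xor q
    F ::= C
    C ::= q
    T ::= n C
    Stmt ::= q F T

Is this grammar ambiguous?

Ambiguous

Witness: q xor q

Derivation 1: T ⇒ F ⇒ F xor C ⇒ C xor C ⇒ q xor C ⇒ q xor q
Derivation 2: T ⇒ F ⇒ C ⇒ C xor q ⇒ q xor q

Two distinct leftmost derivations for the same string.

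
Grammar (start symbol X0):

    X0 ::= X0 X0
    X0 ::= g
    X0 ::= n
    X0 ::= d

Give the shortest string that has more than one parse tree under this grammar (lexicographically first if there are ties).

d d d

length 1: no string has ≥2 trees
length 2: no string has ≥2 trees
length 3: d d d has 2 parse trees

Two derivations of d d d:
  X0 ⇒ X0 X0 ⇒ X0 X0 X0 ⇒ d X0 X0 ⇒ d d X0 ⇒ d d d
  X0 ⇒ X0 X0 ⇒ d X0 ⇒ d X0 X0 ⇒ d d X0 ⇒ d d d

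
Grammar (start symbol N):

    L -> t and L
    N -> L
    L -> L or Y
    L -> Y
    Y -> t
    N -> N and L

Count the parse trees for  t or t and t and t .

Parse trees for t or t and t and t:
  [N [N [L [L [Y t]] or [Y t]]] and [L t and [L [Y t]]]]
  [N [N [N [L [L [Y t]] or [Y t]]] and [L [Y t]]] and [L [Y t]]]

2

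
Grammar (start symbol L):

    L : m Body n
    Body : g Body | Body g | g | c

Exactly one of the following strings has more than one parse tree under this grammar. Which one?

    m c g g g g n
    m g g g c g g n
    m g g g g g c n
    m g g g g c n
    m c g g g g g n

m g g g c g g n

m c g g g g n: 1 tree
m g g g c g g n: 10 trees
m g g g g g c n: 1 tree
m g g g g c n: 1 tree
m c g g g g g n: 1 tree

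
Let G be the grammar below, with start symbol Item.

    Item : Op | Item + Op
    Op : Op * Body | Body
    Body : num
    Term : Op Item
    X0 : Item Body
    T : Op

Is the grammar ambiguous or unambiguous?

Unambiguous

Only Item, Op, Body are reachable from Item; ignoring the rest: This is a standard precedence ladder (Item over Op over Body), with each level left-recursive on its own operator ('+' at Item, '*' at Op). That structure is LR(1), hence unambiguous.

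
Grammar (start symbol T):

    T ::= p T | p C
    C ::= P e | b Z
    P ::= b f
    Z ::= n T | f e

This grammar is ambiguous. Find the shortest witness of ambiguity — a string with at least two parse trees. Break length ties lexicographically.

p b f e

length 4: p b f e has 2 parse trees

Two derivations of p b f e:
  T ⇒ p C ⇒ p P e ⇒ p b f e
  T ⇒ p C ⇒ p b Z ⇒ p b f e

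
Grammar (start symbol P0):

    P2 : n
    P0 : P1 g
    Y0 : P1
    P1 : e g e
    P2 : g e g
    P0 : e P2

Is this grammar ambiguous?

Witness: e g e g

Derivation 1: P0 ⇒ P1 g ⇒ e g e g
Derivation 2: P0 ⇒ e P2 ⇒ e g e g

Two distinct leftmost derivations for the same string.

Ambiguous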